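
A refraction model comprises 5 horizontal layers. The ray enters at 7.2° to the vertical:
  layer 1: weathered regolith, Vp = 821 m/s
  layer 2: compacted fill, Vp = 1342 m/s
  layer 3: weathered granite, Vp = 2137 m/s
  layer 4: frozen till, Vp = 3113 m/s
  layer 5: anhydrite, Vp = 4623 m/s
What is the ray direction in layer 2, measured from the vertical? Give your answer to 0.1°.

Snell's law across each interface conserves sin θ / V, so sin θ_2 = V_2·sin θ₁/V₁.
sin θ_2 = 1342 × sin 7.2° / 821 = 0.2049.
θ_2 = arcsin 0.2049 = 11.82°.

11.8°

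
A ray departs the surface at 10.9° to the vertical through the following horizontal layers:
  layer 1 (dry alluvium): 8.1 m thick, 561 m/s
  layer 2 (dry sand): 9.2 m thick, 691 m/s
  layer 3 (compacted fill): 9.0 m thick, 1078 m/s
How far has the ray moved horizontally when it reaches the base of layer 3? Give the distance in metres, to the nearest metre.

p = sin θ₁/V₁ = sin 10.9°/561 = 3.3707e-04 s/m is conserved through the stack.
Layer 1: θ = 10.90°; offset = 8.1·tan 10.90° = 1.560 m.
Layer 2: sin θ = p·691 = 0.2329 → θ = 13.47°; offset = 9.2·tan 13.47° = 2.203 m.
Layer 3: sin θ = p·1078 = 0.3634 → θ = 21.31°; offset = 9.0·tan 21.31° = 3.510 m.
Total horizontal offset = 7.273 m.

7 m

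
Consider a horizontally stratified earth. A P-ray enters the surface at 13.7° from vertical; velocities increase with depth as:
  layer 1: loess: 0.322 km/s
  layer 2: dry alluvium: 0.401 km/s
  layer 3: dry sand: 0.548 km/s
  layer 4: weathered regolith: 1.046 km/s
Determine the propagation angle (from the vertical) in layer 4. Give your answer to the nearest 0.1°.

Snell's law across each interface conserves sin θ / V, so sin θ_4 = V_4·sin θ₁/V₁.
sin θ_4 = 1.046 × sin 13.7° / 0.322 = 0.7694.
θ_4 = 50.30° from the vertical.

50.3°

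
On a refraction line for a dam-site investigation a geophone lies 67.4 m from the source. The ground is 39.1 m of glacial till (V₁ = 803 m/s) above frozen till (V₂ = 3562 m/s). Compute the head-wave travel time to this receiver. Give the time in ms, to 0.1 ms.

θ_c = arcsin(V₁/V₂) = arcsin(803/3562) = 13.03°, cos θ_c = 0.9743.
Intercept time tᵢ = 2h cos θ_c / V₁ = 2·39.1·0.9743/803 = 0.09488 s.
t = x/V₂ + tᵢ = 67.4/3562 + 0.09488 = 0.11380 s.

113.8 ms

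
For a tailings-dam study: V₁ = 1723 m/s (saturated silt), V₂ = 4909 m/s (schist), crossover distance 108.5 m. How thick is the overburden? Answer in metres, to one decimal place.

37.6 m

h = (x_cross/2)·√((V₂−V₁)/(V₂+V₁)).
(V₂−V₁)/(V₂+V₁) = (4909−1723)/(4909+1723) = 0.4804; √ = 0.6931.
h = (108.5/2)·0.6931 = 37.60 m.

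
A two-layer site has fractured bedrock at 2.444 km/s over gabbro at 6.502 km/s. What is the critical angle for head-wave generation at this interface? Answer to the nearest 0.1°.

22.1°

At critical incidence the refracted ray runs along the interface (θ₂ = 90°), so sin θ_c = V₁/V₂.
θ_c = arcsin(2.444/6.502) = arcsin 0.3759 = 22.08°.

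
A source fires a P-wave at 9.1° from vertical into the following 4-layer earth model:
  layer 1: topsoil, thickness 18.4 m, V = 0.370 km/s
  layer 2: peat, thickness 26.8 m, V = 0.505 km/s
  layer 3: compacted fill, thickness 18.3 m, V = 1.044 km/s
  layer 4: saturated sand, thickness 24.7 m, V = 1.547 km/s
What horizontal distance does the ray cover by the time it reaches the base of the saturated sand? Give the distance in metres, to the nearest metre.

Ray parameter p = sin 9.1° / 0.370 km/s = 4.2745e-01 s/km.
Layer 1: θ = 9.10°; offset = 18.4·tan 9.10° = 2.947 m.
Layer 2: sin θ = p·0.505 = 0.2159 → θ = 12.47°; offset = 26.8·tan 12.47° = 5.925 m.
Layer 3: sin θ = p·1.044 = 0.4463 → θ = 26.50°; offset = 18.3·tan 26.50° = 9.126 m.
Layer 4: sin θ = p·1.547 = 0.6613 → θ = 41.40°; offset = 24.7·tan 41.40° = 21.774 m.
Summing the layer offsets gives 39.771 m.

40 m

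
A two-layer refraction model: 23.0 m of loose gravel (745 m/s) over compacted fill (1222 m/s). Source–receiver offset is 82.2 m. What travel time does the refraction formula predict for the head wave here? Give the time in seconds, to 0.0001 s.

0.1162 s

θ_c = arcsin(V₁/V₂) = arcsin(745/1222) = 37.56°, cos θ_c = 0.7927.
Intercept time tᵢ = 2h cos θ_c / V₁ = 2·23.0·0.7927/745 = 0.04894 s.
t = x/V₂ + tᵢ = 82.2/1222 + 0.04894 = 0.11621 s.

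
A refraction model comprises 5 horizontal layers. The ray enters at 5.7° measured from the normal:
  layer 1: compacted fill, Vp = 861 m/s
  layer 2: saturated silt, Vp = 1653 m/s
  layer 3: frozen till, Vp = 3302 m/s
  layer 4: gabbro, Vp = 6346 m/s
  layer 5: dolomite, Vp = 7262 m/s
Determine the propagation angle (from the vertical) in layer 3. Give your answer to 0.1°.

22.4°

Ray parameter p = sin 5.7° / 861 = 1.1535e-04 s/m.
sin θ_3 = p·V_3 = 1.1535e-04 × 3302 = 0.3809.
θ_3 = arcsin 0.3809 = 22.39°.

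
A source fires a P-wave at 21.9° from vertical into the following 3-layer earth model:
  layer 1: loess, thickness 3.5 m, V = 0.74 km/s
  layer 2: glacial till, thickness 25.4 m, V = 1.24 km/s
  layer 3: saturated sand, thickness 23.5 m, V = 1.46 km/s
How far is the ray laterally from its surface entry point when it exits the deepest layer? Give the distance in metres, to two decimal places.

47.28 m

Apply Snell's law at each interface; in layer i the horizontal offset is hᵢ·tan θᵢ.
Layer 1: θ = 21.90°; offset = 3.5·tan 21.90° = 1.4070 m.
Layer 2: sin θ = 1.24·sin 21.9°/0.74 = 0.6250, θ = 38.68°; offset = 25.4·tan 38.68° = 20.3366 m.
Layer 3: sin θ = 1.46·sin 21.9°/0.74 = 0.7359, θ = 47.38°; offset = 23.5·tan 47.38° = 25.5407 m.
Total horizontal offset = 47.2844 m.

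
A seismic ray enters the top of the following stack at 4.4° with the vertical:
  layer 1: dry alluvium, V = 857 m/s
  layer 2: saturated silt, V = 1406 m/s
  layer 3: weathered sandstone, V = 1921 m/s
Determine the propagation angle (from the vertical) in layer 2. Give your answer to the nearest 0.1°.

Snell's law across each interface conserves sin θ / V, so sin θ_2 = V_2·sin θ₁/V₁.
sin θ_2 = 1406 × sin 4.4° / 857 = 0.1259.
θ_2 = 7.23° from the vertical.

7.2°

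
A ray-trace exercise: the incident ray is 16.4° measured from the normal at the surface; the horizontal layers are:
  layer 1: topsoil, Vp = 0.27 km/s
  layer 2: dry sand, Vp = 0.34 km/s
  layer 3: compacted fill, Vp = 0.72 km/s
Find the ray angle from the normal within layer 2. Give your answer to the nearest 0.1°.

20.8°

Snell's law across each interface conserves sin θ / V, so sin θ_2 = V_2·sin θ₁/V₁.
sin θ_2 = 0.34 × sin 16.4° / 0.27 = 0.3555.
θ_2 = 20.83° from the vertical.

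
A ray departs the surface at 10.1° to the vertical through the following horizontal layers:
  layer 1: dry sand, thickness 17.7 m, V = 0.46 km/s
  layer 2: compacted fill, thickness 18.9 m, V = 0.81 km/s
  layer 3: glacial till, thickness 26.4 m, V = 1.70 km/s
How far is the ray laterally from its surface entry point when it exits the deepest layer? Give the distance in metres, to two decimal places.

31.76 m

Apply Snell's law at each interface; in layer i the horizontal offset is hᵢ·tan θᵢ.
Layer 1: θ = 10.10°; offset = 17.7·tan 10.10° = 3.1529 m.
Layer 2: sin θ = 0.81·sin 10.1°/0.46 = 0.3088, θ = 17.99°; offset = 18.9·tan 17.99° = 6.1362 m.
Layer 3: sin θ = 1.70·sin 10.1°/0.46 = 0.6481, θ = 40.40°; offset = 26.4·tan 40.40° = 22.4666 m.
Summing the layer offsets gives 31.7557 m.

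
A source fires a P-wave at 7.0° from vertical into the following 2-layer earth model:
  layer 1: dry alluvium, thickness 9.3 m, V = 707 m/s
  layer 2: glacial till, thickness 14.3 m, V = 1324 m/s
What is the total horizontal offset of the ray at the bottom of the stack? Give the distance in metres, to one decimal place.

Apply Snell's law at each interface; in layer i the horizontal offset is hᵢ·tan θᵢ.
Layer 1: θ = 7.00°; offset = 9.3·tan 7.00° = 1.142 m.
Layer 2: sin θ = 1324·sin 7.0°/707 = 0.2282, θ = 13.19°; offset = 14.3·tan 13.19° = 3.352 m.
Total horizontal offset = 4.494 m.

4.5 m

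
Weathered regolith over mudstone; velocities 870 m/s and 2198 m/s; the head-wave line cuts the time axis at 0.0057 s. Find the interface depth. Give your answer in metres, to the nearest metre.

3 m

θ_c = arcsin(870/2198) = 23.32°; cos θ_c = 0.9183.
tᵢ = 2h cos θ_c/V₁ ⇒ h = tᵢ·V₁/(2 cos θ_c) = 0.0057·870/(2·0.9183) = 2.70 m.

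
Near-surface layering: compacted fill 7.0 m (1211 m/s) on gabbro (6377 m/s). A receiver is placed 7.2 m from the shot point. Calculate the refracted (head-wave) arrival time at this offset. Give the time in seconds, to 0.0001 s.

θ_c = arcsin(V₁/V₂) = arcsin(1211/6377) = 10.95°, cos θ_c = 0.9818.
Intercept time tᵢ = 2h cos θ_c / V₁ = 2·7.0·0.9818/1211 = 0.01135 s.
t = x/V₂ + tᵢ = 7.2/6377 + 0.01135 = 0.01248 s.

0.0125 s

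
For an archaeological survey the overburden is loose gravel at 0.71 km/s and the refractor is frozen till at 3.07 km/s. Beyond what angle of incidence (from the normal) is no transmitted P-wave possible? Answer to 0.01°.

At critical incidence the refracted ray runs along the interface (θ₂ = 90°), so sin θ_c = V₁/V₂.
θ_c = arcsin(0.71/3.07) = arcsin 0.2313 = 13.37°.

13.37°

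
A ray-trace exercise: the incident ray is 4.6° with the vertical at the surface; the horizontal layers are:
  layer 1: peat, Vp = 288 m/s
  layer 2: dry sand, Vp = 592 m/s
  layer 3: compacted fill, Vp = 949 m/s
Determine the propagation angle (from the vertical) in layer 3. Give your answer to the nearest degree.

15°

Ray parameter p = sin 4.6° / 288 = 2.7847e-04 s/m.
sin θ_3 = p·V_3 = 2.7847e-04 × 949 = 0.2643.
θ_3 = 15.32° from the vertical.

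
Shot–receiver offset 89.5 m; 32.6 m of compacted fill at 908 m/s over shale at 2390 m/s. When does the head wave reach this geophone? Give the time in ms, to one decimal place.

t = x/V₂ + 2h·√(V₂²−V₁²)/(V₁V₂).
√(V₂²−V₁²) = √(2390²−908²) = 2210.8 m/s; delay term = 2·32.6·2210.8/(908·2390) = 0.06642 s.
t = 89.5/2390 + 0.06642 = 0.10387 s.

103.9 ms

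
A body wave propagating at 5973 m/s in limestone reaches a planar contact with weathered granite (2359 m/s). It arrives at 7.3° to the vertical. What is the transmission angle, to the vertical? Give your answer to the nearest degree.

Snell's law: sin θ₂ = (V₂/V₁)·sin θ₁ = (2359/5973)·sin 7.3° = 0.0502.
θ₂ = arcsin 0.0502 = 2.88° from the normal.

3°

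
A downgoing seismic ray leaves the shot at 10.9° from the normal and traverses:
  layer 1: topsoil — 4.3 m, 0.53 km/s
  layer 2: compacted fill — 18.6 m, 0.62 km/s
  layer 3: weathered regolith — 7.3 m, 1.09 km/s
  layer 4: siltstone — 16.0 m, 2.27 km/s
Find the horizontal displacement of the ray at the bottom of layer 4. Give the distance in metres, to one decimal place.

Ray parameter p = sin 10.9° / 0.53 km/s = 3.5678e-01 s/km.
Layer 1: θ = 10.90°; offset = 4.3·tan 10.90° = 0.828 m.
Layer 2: sin θ = p·0.62 = 0.2212 → θ = 12.78°; offset = 18.6·tan 12.78° = 4.219 m.
Layer 3: sin θ = p·1.09 = 0.3889 → θ = 22.89°; offset = 7.3·tan 22.89° = 3.081 m.
Layer 4: sin θ = p·2.27 = 0.8099 → θ = 54.09°; offset = 16.0·tan 54.09° = 22.092 m.
Σ offsets = 30.220 m.

30.2 m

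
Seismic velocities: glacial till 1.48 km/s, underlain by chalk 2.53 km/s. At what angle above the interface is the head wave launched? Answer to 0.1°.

Critical incidence: sin θ_c = V₁/V₂ = 1.48/2.53 = 0.5850.
θ_c = arcsin 0.5850 = 35.80°.
Measured from the interface: 90° − 35.80° = 54.20°.

54.2°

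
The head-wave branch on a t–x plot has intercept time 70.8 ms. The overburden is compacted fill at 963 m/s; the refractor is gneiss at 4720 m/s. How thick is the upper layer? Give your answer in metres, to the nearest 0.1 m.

34.8 m

θ_c = arcsin(963/4720) = 11.77°; cos θ_c = 0.9790.
tᵢ = 2h cos θ_c/V₁ ⇒ h = tᵢ·V₁/(2 cos θ_c) = 0.0708·963/(2·0.9790) = 34.82 m.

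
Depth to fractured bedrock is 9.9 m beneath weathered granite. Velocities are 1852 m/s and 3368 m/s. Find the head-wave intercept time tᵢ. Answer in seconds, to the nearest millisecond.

0.009 s

tᵢ = 2h·√(V₂²−V₁²)/(V₁V₂).
√(V₂²−V₁²) = √(3368²−1852²) = 2813.1 m/s.
tᵢ = 2·9.9·2813.1/(1852·3368) = 0.00893 s.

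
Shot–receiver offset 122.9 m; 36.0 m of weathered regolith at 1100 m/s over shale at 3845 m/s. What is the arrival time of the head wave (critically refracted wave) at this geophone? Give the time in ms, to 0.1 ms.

t = x/V₂ + 2h·√(V₂²−V₁²)/(V₁V₂).
√(V₂²−V₁²) = √(3845²−1100²) = 3684.3 m/s; delay term = 2·36.0·3684.3/(1100·3845) = 0.06272 s.
t = 122.9/3845 + 0.06272 = 0.09468 s.

94.7 ms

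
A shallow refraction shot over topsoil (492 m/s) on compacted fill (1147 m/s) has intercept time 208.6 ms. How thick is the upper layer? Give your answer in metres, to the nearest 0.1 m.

θ_c = arcsin(492/1147) = 25.40°; cos θ_c = 0.9033.
tᵢ = 2h cos θ_c/V₁ ⇒ h = tᵢ·V₁/(2 cos θ_c) = 0.2086·492/(2·0.9033) = 56.81 m.

56.8 m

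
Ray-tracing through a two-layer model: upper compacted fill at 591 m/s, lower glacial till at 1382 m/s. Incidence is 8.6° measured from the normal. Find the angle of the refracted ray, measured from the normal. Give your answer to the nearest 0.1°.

20.5°

Snell's law: sin θ₂ = (V₂/V₁)·sin θ₁ = (1382/591)·sin 8.6° = 0.3497.
θ₂ = sin⁻¹(0.3497) = 20.47° (from vertical).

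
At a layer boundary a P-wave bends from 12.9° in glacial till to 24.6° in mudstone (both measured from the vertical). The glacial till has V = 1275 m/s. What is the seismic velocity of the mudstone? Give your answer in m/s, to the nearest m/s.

sin 12.9° = 0.2233; sin 24.6° = 0.4163.
V₂ = V₁·(sin θ₂/sin θ₁) = 1275·(0.4163/0.2233) = 2377.41 m/s.

2377 m/s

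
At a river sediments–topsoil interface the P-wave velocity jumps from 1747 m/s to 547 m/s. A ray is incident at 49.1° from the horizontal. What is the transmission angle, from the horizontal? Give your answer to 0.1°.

78.2°

Angle from the normal: 90° − 49.1° = 40.9°.
sin θ₁/V₁ = sin θ₂/V₂ ⇒ sin θ₂ = 547·sin 40.9°/1747 = 547·0.6547/1747 = 0.2050.
θ₂ = sin⁻¹(0.2050) = 11.83° (from vertical).
From the interface: 90° − 11.83° = 78.17°.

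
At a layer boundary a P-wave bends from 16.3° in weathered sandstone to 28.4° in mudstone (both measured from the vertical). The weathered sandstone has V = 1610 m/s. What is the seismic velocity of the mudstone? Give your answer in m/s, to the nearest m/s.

2728 m/s

Snell's law: sin 16.3°/V₁ = sin 28.4°/V₂.
V₂ = V₁·sin 28.4°/sin 16.3° = 1610 × 1.6946 = 2728.34 m/s.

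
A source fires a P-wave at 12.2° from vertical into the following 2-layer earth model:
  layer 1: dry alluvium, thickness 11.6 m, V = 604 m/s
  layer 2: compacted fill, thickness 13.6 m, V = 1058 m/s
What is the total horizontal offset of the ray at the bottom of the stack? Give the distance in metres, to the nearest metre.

8 m

p = sin θ₁/V₁ = sin 12.2°/604 = 3.4988e-04 s/m is conserved through the stack.
Layer 1: θ = 12.20°; offset = 11.6·tan 12.20° = 2.508 m.
Layer 2: sin θ = p·1058 = 0.3702 → θ = 21.73°; offset = 13.6·tan 21.73° = 5.419 m.
Summing the layer offsets gives 7.927 m.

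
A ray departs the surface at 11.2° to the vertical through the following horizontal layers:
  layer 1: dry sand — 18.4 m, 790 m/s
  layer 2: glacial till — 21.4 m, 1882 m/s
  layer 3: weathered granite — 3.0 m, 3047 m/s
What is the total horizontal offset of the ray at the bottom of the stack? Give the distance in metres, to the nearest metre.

18 m

Ray parameter p = sin 11.2° / 790 m/s = 2.4587e-04 s/m.
Layer 1: θ = 11.20°; offset = 18.4·tan 11.20° = 3.643 m.
Layer 2: sin θ = p·1882 = 0.4627 → θ = 27.56°; offset = 21.4·tan 27.56° = 11.170 m.
Layer 3: sin θ = p·3047 = 0.7492 → θ = 48.52°; offset = 3.0·tan 48.52° = 3.393 m.
Total horizontal offset = 18.206 m.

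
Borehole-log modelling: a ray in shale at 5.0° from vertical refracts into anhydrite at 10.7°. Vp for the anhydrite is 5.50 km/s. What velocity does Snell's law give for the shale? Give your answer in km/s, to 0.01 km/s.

2.58 km/s

Snell's law: sin 5.0°/V₁ = sin 10.7°/V₂.
V₁ = V₂·sin 5.0°/sin 10.7° = 5.50 × 0.4694 = 2.58 km/s.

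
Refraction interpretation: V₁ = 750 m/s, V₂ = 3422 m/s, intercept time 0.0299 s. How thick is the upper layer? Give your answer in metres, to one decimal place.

11.5 m

h = tᵢ·V₁·V₂ / (2·√(V₂²−V₁²)).
√(V₂²−V₁²) = √(3422² − 750²) = 3338.8 m/s.
h = 0.0299 s × 750 × 3422 / (2 × 3338.8) = 11.49 m.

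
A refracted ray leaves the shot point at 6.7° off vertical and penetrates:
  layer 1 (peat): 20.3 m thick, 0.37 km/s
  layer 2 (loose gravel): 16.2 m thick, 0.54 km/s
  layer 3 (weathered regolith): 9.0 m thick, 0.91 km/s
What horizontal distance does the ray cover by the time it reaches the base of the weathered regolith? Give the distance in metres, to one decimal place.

Ray parameter p = sin 6.7° / 0.37 km/s = 3.1533e-01 s/km.
Layer 1: θ = 6.70°; offset = 20.3·tan 6.70° = 2.385 m.
Layer 2: sin θ = p·0.54 = 0.1703 → θ = 9.80°; offset = 16.2·tan 9.80° = 2.799 m.
Layer 3: sin θ = p·0.91 = 0.2869 → θ = 16.68°; offset = 9.0·tan 16.68° = 2.696 m.
Σ offsets = 7.880 m.

7.9 m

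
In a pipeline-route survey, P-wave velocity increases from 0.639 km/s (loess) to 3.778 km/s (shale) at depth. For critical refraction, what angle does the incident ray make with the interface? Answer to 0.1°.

80.3°

Critical incidence: sin θ_c = V₁/V₂ = 0.639/3.778 = 0.1691.
θ_c = arcsin 0.1691 = 9.74°.
Measured from the interface: 90° − 9.74° = 80.26°.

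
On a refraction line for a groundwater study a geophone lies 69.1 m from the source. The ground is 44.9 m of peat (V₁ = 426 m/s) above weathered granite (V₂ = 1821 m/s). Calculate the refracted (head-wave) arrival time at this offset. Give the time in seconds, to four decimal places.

0.2429 s

θ_c = arcsin(V₁/V₂) = arcsin(426/1821) = 13.53°, cos θ_c = 0.9723.
Intercept time tᵢ = 2h cos θ_c / V₁ = 2·44.9·0.9723/426 = 0.20495 s.
t = x/V₂ + tᵢ = 69.1/1821 + 0.20495 = 0.24290 s.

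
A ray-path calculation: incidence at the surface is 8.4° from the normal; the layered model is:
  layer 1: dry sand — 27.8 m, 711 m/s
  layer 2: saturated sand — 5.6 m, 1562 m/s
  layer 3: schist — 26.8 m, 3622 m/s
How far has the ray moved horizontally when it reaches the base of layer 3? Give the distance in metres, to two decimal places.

35.86 m

p = sin θ₁/V₁ = sin 8.4°/711 = 2.0546e-04 s/m is conserved through the stack.
Layer 1: θ = 8.40°; offset = 27.8·tan 8.40° = 4.1051 m.
Layer 2: sin θ = p·1562 = 0.3209 → θ = 18.72°; offset = 5.6·tan 18.72° = 1.8976 m.
Layer 3: sin θ = p·3622 = 0.7442 → θ = 48.09°; offset = 26.8·tan 48.09° = 29.8574 m.
Total horizontal offset = 35.8601 m.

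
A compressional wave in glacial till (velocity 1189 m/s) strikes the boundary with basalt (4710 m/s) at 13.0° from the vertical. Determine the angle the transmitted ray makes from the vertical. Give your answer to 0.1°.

63.0°

Snell's law: sin θ₂ = (V₂/V₁)·sin θ₁ = (4710/1189)·sin 13.0° = 0.8911.
θ₂ = sin⁻¹(0.8911) = 63.01° (from vertical).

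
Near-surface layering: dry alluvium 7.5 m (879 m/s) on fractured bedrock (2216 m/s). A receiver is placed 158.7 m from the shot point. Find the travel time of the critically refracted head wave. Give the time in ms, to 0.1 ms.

θ_c = arcsin(V₁/V₂) = arcsin(879/2216) = 23.37°, cos θ_c = 0.9180.
Intercept time tᵢ = 2h cos θ_c / V₁ = 2·7.5·0.9180/879 = 0.01566 s.
t = x/V₂ + tᵢ = 158.7/2216 + 0.01566 = 0.08728 s.

87.3 ms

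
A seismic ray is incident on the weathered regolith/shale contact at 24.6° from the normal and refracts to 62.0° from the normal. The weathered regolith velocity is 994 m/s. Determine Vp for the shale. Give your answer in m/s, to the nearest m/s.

2108 m/s

sin 24.6° = 0.4163; sin 62.0° = 0.8829.
V₂ = V₁·(sin θ₂/sin θ₁) = 994·(0.8829/0.4163) = 2108.31 m/s.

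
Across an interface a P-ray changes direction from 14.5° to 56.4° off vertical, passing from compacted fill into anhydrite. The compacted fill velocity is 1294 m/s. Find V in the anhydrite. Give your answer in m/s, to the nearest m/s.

4305 m/s

Snell's law: sin 14.5°/V₁ = sin 56.4°/V₂.
V₂ = V₁·sin 56.4°/sin 14.5° = 1294 × 3.3266 = 4304.66 m/s.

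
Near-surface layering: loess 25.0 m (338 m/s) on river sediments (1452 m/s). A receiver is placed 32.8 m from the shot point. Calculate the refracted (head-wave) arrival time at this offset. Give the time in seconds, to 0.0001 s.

t = x/V₂ + 2h·√(V₂²−V₁²)/(V₁V₂).
√(V₂²−V₁²) = √(1452²−338²) = 1412.1 m/s; delay term = 2·25.0·1412.1/(338·1452) = 0.14387 s.
t = 32.8/1452 + 0.14387 = 0.16645 s.

0.1665 s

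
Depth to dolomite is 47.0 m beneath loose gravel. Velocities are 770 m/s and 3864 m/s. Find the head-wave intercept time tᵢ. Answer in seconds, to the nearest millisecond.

0.120 s

θ_c = arcsin(V₁/V₂) = arcsin(770/3864) = 11.49°; cos θ_c = 0.9799.
tᵢ = 2h·cos θ_c / V₁ = 2·47.0·0.9799 / 770 = 0.11963 s.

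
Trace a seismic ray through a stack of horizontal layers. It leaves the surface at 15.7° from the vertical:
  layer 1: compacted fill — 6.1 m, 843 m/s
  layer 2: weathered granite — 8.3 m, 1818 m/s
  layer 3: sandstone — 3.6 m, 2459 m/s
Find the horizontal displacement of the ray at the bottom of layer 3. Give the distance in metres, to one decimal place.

12.3 m

Apply Snell's law at each interface; in layer i the horizontal offset is hᵢ·tan θᵢ.
Layer 1: θ = 15.70°; offset = 6.1·tan 15.70° = 1.715 m.
Layer 2: sin θ = 1818·sin 15.7°/843 = 0.5836, θ = 35.70°; offset = 8.3·tan 35.70° = 5.965 m.
Layer 3: sin θ = 2459·sin 15.7°/843 = 0.7893, θ = 52.12°; offset = 3.6·tan 52.12° = 4.628 m.
Total horizontal offset = 12.308 m.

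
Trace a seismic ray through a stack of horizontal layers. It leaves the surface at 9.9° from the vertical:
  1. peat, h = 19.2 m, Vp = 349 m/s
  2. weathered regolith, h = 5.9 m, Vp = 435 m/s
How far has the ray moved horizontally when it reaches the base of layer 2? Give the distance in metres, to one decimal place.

4.6 m

Apply Snell's law at each interface; in layer i the horizontal offset is hᵢ·tan θᵢ.
Layer 1: θ = 9.90°; offset = 19.2·tan 9.90° = 3.351 m.
Layer 2: sin θ = 435·sin 9.9°/349 = 0.2143, θ = 12.37°; offset = 5.9·tan 12.37° = 1.294 m.
Σ offsets = 4.645 m.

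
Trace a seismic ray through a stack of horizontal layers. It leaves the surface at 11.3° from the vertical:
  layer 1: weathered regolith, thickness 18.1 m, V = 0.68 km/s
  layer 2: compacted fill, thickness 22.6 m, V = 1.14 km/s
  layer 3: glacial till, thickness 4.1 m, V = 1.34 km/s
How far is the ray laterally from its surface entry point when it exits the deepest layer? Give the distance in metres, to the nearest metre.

13 m

Ray parameter p = sin 11.3° / 0.68 km/s = 2.8816e-01 s/km.
Layer 1: θ = 11.30°; offset = 18.1·tan 11.30° = 3.617 m.
Layer 2: sin θ = p·1.14 = 0.3285 → θ = 19.18°; offset = 22.6·tan 19.18° = 7.860 m.
Layer 3: sin θ = p·1.34 = 0.3861 → θ = 22.71°; offset = 4.1·tan 22.71° = 1.716 m.
Σ offsets = 13.193 m.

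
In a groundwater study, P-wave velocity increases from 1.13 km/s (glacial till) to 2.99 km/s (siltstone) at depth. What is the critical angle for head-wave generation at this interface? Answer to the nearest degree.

At critical incidence the refracted ray runs along the interface (θ₂ = 90°), so sin θ_c = V₁/V₂.
θ_c = arcsin(1.13/2.99) = arcsin 0.3779 = 22.21°.

22°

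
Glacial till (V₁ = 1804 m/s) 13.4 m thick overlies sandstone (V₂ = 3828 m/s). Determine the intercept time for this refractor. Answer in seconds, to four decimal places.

0.0131 s

θ_c = arcsin(V₁/V₂) = arcsin(1804/3828) = 28.12°; cos θ_c = 0.8820.
tᵢ = 2h·cos θ_c / V₁ = 2·13.4·0.8820 / 1804 = 0.01310 s.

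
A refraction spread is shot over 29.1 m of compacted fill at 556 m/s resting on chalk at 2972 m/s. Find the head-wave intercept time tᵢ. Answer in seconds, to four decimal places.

θ_c = arcsin(V₁/V₂) = arcsin(556/2972) = 10.78°; cos θ_c = 0.9823.
tᵢ = 2h·cos θ_c / V₁ = 2·29.1·0.9823 / 556 = 0.10283 s.

0.1028 s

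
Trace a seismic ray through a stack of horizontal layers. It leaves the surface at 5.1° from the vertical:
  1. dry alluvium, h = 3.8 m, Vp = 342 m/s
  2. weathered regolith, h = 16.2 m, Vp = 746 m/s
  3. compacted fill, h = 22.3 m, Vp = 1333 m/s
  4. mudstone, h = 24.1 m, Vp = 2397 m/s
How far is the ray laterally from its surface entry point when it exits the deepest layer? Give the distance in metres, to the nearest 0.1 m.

Apply Snell's law at each interface; in layer i the horizontal offset is hᵢ·tan θᵢ.
Layer 1: θ = 5.10°; offset = 3.8·tan 5.10° = 0.339 m.
Layer 2: sin θ = 746·sin 5.1°/342 = 0.1939, θ = 11.18°; offset = 16.2·tan 11.18° = 3.202 m.
Layer 3: sin θ = 1333·sin 5.1°/342 = 0.3465, θ = 20.27°; offset = 22.3·tan 20.27° = 8.237 m.
Layer 4: sin θ = 2397·sin 5.1°/342 = 0.6230, θ = 38.54°; offset = 24.1·tan 38.54° = 19.196 m.
Σ offsets = 30.974 m.

31.0 m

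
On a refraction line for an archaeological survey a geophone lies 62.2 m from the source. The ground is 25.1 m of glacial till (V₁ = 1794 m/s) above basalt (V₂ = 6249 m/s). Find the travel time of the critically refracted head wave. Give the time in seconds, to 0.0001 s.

t = x/V₂ + 2h·√(V₂²−V₁²)/(V₁V₂).
√(V₂²−V₁²) = √(6249²−1794²) = 5985.9 m/s; delay term = 2·25.1·5985.9/(1794·6249) = 0.02680 s.
t = 62.2/6249 + 0.02680 = 0.03676 s.

0.0368 s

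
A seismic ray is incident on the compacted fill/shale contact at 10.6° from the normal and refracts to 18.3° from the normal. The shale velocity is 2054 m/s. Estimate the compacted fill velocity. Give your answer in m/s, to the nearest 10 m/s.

Snell's law: sin 10.6°/V₁ = sin 18.3°/V₂.
V₁ = V₂·sin 10.6°/sin 18.3° = 2054 × 0.5858 = 1203.33 m/s.

1200 m/s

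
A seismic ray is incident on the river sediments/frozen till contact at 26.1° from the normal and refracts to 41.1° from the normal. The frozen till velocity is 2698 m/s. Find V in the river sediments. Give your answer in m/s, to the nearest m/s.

sin 26.1° = 0.4399; sin 41.1° = 0.6574.
V₁ = V₂·(sin θ₁/sin θ₂) = 2698·(0.4399/0.6574) = 1805.60 m/s.

1806 m/s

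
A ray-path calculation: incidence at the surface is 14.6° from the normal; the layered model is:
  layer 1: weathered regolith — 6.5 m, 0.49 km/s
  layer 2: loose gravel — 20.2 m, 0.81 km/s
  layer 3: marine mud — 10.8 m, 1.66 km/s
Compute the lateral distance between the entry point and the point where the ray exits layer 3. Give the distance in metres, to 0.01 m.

28.68 m

p = sin θ₁/V₁ = sin 14.6°/0.49 = 5.1443e-01 s/km is conserved through the stack.
Layer 1: θ = 14.60°; offset = 6.5·tan 14.60° = 1.6931 m.
Layer 2: sin θ = p·0.81 = 0.4167 → θ = 24.63°; offset = 20.2·tan 24.63° = 9.2592 m.
Layer 3: sin θ = p·1.66 = 0.8539 → θ = 58.64°; offset = 10.8·tan 58.64° = 17.7237 m.
Summing the layer offsets gives 28.6760 m.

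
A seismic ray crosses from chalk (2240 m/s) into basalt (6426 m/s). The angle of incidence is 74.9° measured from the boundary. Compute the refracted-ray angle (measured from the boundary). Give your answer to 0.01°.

41.64°

Angle from the normal: 90° − 74.9° = 15.1°.
sin θ₁/V₁ = sin θ₂/V₂ ⇒ sin θ₂ = 6426·sin 15.1°/2240 = 6426·0.2605/2240 = 0.7473.
θ₂ = arcsin 0.7473 = 48.36° from the normal.
From the interface: 90° − 48.36° = 41.64°.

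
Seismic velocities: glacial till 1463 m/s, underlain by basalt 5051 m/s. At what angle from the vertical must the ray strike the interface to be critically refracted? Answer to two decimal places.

Critical incidence: sin θ_c = V₁/V₂ = 1463/5051 = 0.2896.
θ_c = arcsin 0.2896 = 16.84°.

16.84°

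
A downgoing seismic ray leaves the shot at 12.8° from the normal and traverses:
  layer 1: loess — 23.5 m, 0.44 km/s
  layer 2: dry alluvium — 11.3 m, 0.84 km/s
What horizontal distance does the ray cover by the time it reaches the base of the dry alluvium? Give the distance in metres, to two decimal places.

Apply Snell's law at each interface; in layer i the horizontal offset is hᵢ·tan θᵢ.
Layer 1: θ = 12.80°; offset = 23.5·tan 12.80° = 5.3391 m.
Layer 2: sin θ = 0.84·sin 12.8°/0.44 = 0.4230, θ = 25.02°; offset = 11.3·tan 25.02° = 5.2744 m.
Σ offsets = 10.6135 m.

10.61 m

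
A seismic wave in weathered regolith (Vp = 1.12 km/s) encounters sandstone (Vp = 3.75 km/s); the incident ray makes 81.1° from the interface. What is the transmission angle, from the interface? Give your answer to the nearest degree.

Convert to the normal: θ₁ = 90° − 81.1° = 8.9°.
Snell's law: sin θ₂ = (V₂/V₁)·sin θ₁ = (3.75/1.12)·sin 8.9° = 0.5180.
θ₂ = arcsin 0.5180 = 31.20° from the normal.
From the interface: 90° − 31.20° = 58.80°.

59°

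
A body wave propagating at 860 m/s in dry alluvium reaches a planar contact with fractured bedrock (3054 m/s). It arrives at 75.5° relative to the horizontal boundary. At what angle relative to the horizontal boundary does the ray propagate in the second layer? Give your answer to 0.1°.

Angle from the normal: 90° − 75.5° = 14.5°.
Snell's law: sin θ₂ = (V₂/V₁)·sin θ₁ = (3054/860)·sin 14.5° = 0.8891.
θ₂ = sin⁻¹(0.8891) = 62.77° (from vertical).
From the interface: 90° − 62.77° = 27.23°.

27.2°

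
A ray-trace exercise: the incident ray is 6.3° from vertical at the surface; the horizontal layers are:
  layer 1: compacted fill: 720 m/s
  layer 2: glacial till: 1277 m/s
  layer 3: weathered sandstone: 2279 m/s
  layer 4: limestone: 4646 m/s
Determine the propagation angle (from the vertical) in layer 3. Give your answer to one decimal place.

20.3°

Snell's law across each interface conserves sin θ / V, so sin θ_3 = V_3·sin θ₁/V₁.
sin θ_3 = 2279 × sin 6.3° / 720 = 0.3473.
θ_3 = arcsin 0.3473 = 20.32°.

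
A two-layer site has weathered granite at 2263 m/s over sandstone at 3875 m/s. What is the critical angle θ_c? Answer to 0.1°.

35.7°

At critical incidence the refracted ray runs along the interface (θ₂ = 90°), so sin θ_c = V₁/V₂.
θ_c = arcsin(2263/3875) = arcsin 0.5840 = 35.73°.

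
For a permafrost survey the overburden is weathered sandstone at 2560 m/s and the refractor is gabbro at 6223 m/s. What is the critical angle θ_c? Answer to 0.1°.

24.3°

At critical incidence the refracted ray runs along the interface (θ₂ = 90°), so sin θ_c = V₁/V₂.
θ_c = arcsin(2560/6223) = arcsin 0.4114 = 24.29°.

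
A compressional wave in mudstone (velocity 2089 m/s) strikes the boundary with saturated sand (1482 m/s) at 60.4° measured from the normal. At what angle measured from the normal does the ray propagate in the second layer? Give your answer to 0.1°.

38.1°

Snell's law: sin θ₂ = (V₂/V₁)·sin θ₁ = (1482/2089)·sin 60.4° = 0.6168.
θ₂ = sin⁻¹(0.6168) = 38.09° (from vertical).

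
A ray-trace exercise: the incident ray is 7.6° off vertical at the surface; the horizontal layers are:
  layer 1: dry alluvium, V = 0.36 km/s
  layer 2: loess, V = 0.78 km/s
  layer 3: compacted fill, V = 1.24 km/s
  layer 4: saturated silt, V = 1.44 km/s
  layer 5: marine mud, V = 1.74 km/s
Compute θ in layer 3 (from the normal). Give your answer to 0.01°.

27.10°

Ray parameter p = sin 7.6° / 0.36 = 3.6738e-01 s/km.
sin θ_3 = p·V_3 = 3.6738e-01 × 1.24 = 0.4555.
θ_3 = 27.10° from the vertical.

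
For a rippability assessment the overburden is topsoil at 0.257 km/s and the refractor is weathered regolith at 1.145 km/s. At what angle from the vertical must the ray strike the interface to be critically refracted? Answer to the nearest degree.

At critical incidence the refracted ray runs along the interface (θ₂ = 90°), so sin θ_c = V₁/V₂.
θ_c = arcsin(0.257/1.145) = arcsin 0.2245 = 12.97°.

13°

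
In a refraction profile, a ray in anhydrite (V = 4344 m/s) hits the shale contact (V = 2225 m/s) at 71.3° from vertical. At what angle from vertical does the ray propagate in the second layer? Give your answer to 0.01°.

sin θ₁/V₁ = sin θ₂/V₂ ⇒ sin θ₂ = 2225·sin 71.3°/4344 = 2225·0.9472/4344 = 0.4852.
θ₂ = sin⁻¹(0.4852) = 29.02° (from vertical).

29.02°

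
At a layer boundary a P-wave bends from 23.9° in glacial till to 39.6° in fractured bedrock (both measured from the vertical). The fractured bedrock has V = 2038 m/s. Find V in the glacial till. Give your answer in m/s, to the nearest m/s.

1295 m/s

sin 23.9° = 0.4051; sin 39.6° = 0.6374.
V₁ = V₂·(sin θ₁/sin θ₂) = 2038·(0.4051/0.6374) = 1295.34 m/s.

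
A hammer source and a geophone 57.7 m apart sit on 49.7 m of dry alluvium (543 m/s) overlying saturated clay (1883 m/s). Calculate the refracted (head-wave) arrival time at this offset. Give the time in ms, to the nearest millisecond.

206 ms

θ_c = arcsin(V₁/V₂) = arcsin(543/1883) = 16.76°, cos θ_c = 0.9575.
Intercept time tᵢ = 2h cos θ_c / V₁ = 2·49.7·0.9575/543 = 0.17528 s.
t = x/V₂ + tᵢ = 57.7/1883 + 0.17528 = 0.20592 s.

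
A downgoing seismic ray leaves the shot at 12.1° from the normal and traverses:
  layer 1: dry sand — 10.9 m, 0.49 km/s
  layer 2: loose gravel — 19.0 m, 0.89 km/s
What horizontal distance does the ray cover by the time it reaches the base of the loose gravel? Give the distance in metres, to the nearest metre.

Apply Snell's law at each interface; in layer i the horizontal offset is hᵢ·tan θᵢ.
Layer 1: θ = 12.10°; offset = 10.9·tan 12.10° = 2.337 m.
Layer 2: sin θ = 0.89·sin 12.1°/0.49 = 0.3807, θ = 22.38°; offset = 19.0·tan 22.38° = 7.823 m.
Total horizontal offset = 10.160 m.

10 m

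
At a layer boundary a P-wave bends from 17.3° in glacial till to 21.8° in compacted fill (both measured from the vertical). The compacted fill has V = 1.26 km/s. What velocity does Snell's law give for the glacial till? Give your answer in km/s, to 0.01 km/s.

1.01 km/s

Snell's law: sin 17.3°/V₁ = sin 21.8°/V₂.
V₁ = V₂·sin 17.3°/sin 21.8° = 1.26 × 0.8008 = 1.01 km/s.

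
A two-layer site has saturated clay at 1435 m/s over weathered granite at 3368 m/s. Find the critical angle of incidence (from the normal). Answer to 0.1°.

25.2°

At critical incidence the refracted ray runs along the interface (θ₂ = 90°), so sin θ_c = V₁/V₂.
θ_c = arcsin(1435/3368) = arcsin 0.4261 = 25.22°.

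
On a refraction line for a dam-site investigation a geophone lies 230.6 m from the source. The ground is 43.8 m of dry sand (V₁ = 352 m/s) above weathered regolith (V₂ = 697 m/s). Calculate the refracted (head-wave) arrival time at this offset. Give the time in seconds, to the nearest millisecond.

0.546 s

t = x/V₂ + 2h·√(V₂²−V₁²)/(V₁V₂).
√(V₂²−V₁²) = √(697²−352²) = 601.6 m/s; delay term = 2·43.8·601.6/(352·697) = 0.21480 s.
t = 230.6/697 + 0.21480 = 0.54564 s.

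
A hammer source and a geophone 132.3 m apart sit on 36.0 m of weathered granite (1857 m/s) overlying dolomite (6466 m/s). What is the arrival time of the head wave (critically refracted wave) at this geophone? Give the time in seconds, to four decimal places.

θ_c = arcsin(V₁/V₂) = arcsin(1857/6466) = 16.69°, cos θ_c = 0.9579.
Intercept time tᵢ = 2h cos θ_c / V₁ = 2·36.0·0.9579/1857 = 0.03714 s.
t = x/V₂ + tᵢ = 132.3/6466 + 0.03714 = 0.05760 s.

0.0576 s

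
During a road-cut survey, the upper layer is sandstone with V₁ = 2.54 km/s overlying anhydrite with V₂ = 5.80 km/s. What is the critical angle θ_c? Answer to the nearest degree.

26°

At critical incidence the refracted ray runs along the interface (θ₂ = 90°), so sin θ_c = V₁/V₂.
θ_c = arcsin(2.54/5.80) = arcsin 0.4379 = 25.97°.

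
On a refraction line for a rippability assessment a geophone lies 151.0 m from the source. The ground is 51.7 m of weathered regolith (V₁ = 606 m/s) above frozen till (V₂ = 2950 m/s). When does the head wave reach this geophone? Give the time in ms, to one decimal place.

t = x/V₂ + 2h·√(V₂²−V₁²)/(V₁V₂).
√(V₂²−V₁²) = √(2950²−606²) = 2887.1 m/s; delay term = 2·51.7·2887.1/(606·2950) = 0.16699 s.
t = 151.0/2950 + 0.16699 = 0.21817 s.

218.2 ms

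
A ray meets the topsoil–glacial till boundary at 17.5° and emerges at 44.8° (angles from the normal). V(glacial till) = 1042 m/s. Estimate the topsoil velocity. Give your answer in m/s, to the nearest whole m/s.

sin 17.5° = 0.3007; sin 44.8° = 0.7046.
V₁ = V₂·(sin θ₁/sin θ₂) = 1042·(0.3007/0.7046) = 444.68 m/s.

445 m/s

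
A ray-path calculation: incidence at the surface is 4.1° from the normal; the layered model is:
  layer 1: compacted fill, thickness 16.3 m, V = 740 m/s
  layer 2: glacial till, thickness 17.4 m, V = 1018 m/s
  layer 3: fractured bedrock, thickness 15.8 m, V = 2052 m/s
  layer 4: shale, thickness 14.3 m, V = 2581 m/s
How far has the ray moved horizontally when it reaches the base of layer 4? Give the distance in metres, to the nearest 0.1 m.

9.8 m

p = sin θ₁/V₁ = sin 4.1°/740 = 9.6618e-05 s/m is conserved through the stack.
Layer 1: θ = 4.10°; offset = 16.3·tan 4.10° = 1.168 m.
Layer 2: sin θ = p·1018 = 0.0984 → θ = 5.64°; offset = 17.4·tan 5.64° = 1.720 m.
Layer 3: sin θ = p·2052 = 0.1983 → θ = 11.44°; offset = 15.8·tan 11.44° = 3.196 m.
Layer 4: sin θ = p·2581 = 0.2494 → θ = 14.44°; offset = 14.3·tan 14.44° = 3.682 m.
Σ offsets = 9.766 m.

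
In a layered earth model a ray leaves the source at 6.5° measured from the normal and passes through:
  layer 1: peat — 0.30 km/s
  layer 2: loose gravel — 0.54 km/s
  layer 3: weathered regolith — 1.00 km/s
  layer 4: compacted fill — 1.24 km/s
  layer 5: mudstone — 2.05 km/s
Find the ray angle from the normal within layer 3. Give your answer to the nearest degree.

Ray parameter p = sin 6.5° / 0.30 = 3.7734e-01 s/km.
sin θ_3 = p·V_3 = 3.7734e-01 × 1.00 = 0.3773.
θ_3 = arcsin 0.3773 = 22.17°.

22°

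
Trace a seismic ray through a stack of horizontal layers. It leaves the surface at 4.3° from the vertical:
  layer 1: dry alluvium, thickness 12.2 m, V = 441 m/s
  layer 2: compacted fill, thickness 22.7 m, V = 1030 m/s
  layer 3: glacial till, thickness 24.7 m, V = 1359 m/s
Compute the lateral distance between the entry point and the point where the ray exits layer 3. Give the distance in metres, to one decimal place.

Ray parameter p = sin 4.3° / 441 m/s = 1.7002e-04 s/m.
Layer 1: θ = 4.30°; offset = 12.2·tan 4.30° = 0.917 m.
Layer 2: sin θ = p·1030 = 0.1751 → θ = 10.09°; offset = 22.7·tan 10.09° = 4.038 m.
Layer 3: sin θ = p·1359 = 0.2311 → θ = 13.36°; offset = 24.7·tan 13.36° = 5.866 m.
Σ offsets = 10.821 m.

10.8 m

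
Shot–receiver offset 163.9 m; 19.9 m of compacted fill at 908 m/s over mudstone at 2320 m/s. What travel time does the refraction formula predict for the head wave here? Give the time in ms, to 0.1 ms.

θ_c = arcsin(V₁/V₂) = arcsin(908/2320) = 23.04°, cos θ_c = 0.9202.
Intercept time tᵢ = 2h cos θ_c / V₁ = 2·19.9·0.9202/908 = 0.04034 s.
t = x/V₂ + tᵢ = 163.9/2320 + 0.04034 = 0.11098 s.

111.0 ms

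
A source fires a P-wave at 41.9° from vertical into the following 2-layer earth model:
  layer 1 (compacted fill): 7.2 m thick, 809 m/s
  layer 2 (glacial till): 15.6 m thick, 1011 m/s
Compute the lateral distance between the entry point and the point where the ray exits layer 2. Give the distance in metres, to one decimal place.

p = sin θ₁/V₁ = sin 41.9°/809 = 8.2550e-04 s/m is conserved through the stack.
Layer 1: θ = 41.90°; offset = 7.2·tan 41.90° = 6.460 m.
Layer 2: sin θ = p·1011 = 0.8346 → θ = 56.57°; offset = 15.6·tan 56.57° = 23.634 m.
Σ offsets = 30.094 m.

30.1 m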